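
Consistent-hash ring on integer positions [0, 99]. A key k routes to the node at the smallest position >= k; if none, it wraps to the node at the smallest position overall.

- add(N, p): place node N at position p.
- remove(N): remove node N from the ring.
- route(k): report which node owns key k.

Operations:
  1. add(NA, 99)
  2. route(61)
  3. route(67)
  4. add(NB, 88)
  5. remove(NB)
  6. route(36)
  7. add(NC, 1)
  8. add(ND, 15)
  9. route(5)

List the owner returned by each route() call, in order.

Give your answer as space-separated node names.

Op 1: add NA@99 -> ring=[99:NA]
Op 2: route key 61: smallest pos >= 61 is 99 -> NA
Op 3: route key 67: smallest pos >= 67 is 99 -> NA
Op 4: add NB@88 -> ring=[88:NB,99:NA]
Op 5: remove NB -> ring=[99:NA]
Op 6: route key 36: smallest pos >= 36 is 99 -> NA
Op 7: add NC@1 -> ring=[1:NC,99:NA]
Op 8: add ND@15 -> ring=[1:NC,15:ND,99:NA]
Op 9: route key 5: smallest pos >= 5 is 15 -> ND

Answer: NA NA NA ND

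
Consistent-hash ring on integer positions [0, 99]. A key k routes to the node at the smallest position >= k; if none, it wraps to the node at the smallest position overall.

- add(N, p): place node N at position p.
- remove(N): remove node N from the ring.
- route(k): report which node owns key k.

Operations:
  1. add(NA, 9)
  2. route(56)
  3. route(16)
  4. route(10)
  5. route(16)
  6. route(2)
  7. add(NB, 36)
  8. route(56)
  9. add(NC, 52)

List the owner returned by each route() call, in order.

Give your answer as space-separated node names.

Answer: NA NA NA NA NA NA

Derivation:
Op 1: add NA@9 -> ring=[9:NA]
Op 2: route key 56: none >= 56, wrap to smallest pos 9 -> NA
Op 3: route key 16: none >= 16, wrap to smallest pos 9 -> NA
Op 4: route key 10: none >= 10, wrap to smallest pos 9 -> NA
Op 5: route key 16: none >= 16, wrap to smallest pos 9 -> NA
Op 6: route key 2: smallest pos >= 2 is 9 -> NA
Op 7: add NB@36 -> ring=[9:NA,36:NB]
Op 8: route key 56: none >= 56, wrap to smallest pos 9 -> NA
Op 9: add NC@52 -> ring=[9:NA,36:NB,52:NC]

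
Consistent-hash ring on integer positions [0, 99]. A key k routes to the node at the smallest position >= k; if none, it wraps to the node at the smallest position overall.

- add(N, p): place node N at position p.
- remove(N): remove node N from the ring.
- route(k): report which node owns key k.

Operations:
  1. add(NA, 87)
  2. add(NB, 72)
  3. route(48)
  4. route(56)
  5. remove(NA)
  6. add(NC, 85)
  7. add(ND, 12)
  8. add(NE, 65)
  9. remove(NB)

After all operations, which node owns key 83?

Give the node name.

Answer: NC

Derivation:
Op 1: add NA@87 -> ring=[87:NA]
Op 2: add NB@72 -> ring=[72:NB,87:NA]
Op 3: route key 48: smallest pos >= 48 is 72 -> NB
Op 4: route key 56: smallest pos >= 56 is 72 -> NB
Op 5: remove NA -> ring=[72:NB]
Op 6: add NC@85 -> ring=[72:NB,85:NC]
Op 7: add ND@12 -> ring=[12:ND,72:NB,85:NC]
Op 8: add NE@65 -> ring=[12:ND,65:NE,72:NB,85:NC]
Op 9: remove NB -> ring=[12:ND,65:NE,85:NC]
Final route key 83: smallest pos >= 83 is 85 -> NC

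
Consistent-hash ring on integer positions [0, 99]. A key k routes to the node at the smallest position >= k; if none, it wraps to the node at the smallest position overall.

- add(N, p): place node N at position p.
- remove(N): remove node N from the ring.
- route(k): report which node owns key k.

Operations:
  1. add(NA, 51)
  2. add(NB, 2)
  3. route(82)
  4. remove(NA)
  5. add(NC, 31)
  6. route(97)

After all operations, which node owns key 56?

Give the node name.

Op 1: add NA@51 -> ring=[51:NA]
Op 2: add NB@2 -> ring=[2:NB,51:NA]
Op 3: route key 82: none >= 82, wrap to smallest pos 2 -> NB
Op 4: remove NA -> ring=[2:NB]
Op 5: add NC@31 -> ring=[2:NB,31:NC]
Op 6: route key 97: none >= 97, wrap to smallest pos 2 -> NB
Final route key 56: none >= 56, wrap to smallest pos 2 -> NB

Answer: NB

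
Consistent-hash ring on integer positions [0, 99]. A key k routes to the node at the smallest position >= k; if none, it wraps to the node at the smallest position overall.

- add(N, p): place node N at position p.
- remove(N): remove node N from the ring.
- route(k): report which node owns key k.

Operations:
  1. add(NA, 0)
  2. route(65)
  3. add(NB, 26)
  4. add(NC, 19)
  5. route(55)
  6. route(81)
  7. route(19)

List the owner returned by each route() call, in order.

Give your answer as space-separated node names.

Answer: NA NA NA NC

Derivation:
Op 1: add NA@0 -> ring=[0:NA]
Op 2: route key 65: none >= 65, wrap to smallest pos 0 -> NA
Op 3: add NB@26 -> ring=[0:NA,26:NB]
Op 4: add NC@19 -> ring=[0:NA,19:NC,26:NB]
Op 5: route key 55: none >= 55, wrap to smallest pos 0 -> NA
Op 6: route key 81: none >= 81, wrap to smallest pos 0 -> NA
Op 7: route key 19: smallest pos >= 19 is 19 -> NC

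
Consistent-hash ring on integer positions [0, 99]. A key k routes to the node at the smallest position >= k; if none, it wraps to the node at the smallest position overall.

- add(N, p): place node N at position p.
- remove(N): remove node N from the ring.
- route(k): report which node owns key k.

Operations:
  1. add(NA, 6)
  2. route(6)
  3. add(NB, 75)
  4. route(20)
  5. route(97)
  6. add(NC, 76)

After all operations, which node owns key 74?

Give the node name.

Answer: NB

Derivation:
Op 1: add NA@6 -> ring=[6:NA]
Op 2: route key 6: smallest pos >= 6 is 6 -> NA
Op 3: add NB@75 -> ring=[6:NA,75:NB]
Op 4: route key 20: smallest pos >= 20 is 75 -> NB
Op 5: route key 97: none >= 97, wrap to smallest pos 6 -> NA
Op 6: add NC@76 -> ring=[6:NA,75:NB,76:NC]
Final route key 74: smallest pos >= 74 is 75 -> NB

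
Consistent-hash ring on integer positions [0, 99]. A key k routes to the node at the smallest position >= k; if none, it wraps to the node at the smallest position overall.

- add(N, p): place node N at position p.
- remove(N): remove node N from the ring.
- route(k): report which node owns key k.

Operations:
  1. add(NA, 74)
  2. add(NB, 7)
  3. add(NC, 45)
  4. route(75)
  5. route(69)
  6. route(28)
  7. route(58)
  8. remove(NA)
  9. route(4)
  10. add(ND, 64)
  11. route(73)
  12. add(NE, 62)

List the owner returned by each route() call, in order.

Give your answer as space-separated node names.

Op 1: add NA@74 -> ring=[74:NA]
Op 2: add NB@7 -> ring=[7:NB,74:NA]
Op 3: add NC@45 -> ring=[7:NB,45:NC,74:NA]
Op 4: route key 75: none >= 75, wrap to smallest pos 7 -> NB
Op 5: route key 69: smallest pos >= 69 is 74 -> NA
Op 6: route key 28: smallest pos >= 28 is 45 -> NC
Op 7: route key 58: smallest pos >= 58 is 74 -> NA
Op 8: remove NA -> ring=[7:NB,45:NC]
Op 9: route key 4: smallest pos >= 4 is 7 -> NB
Op 10: add ND@64 -> ring=[7:NB,45:NC,64:ND]
Op 11: route key 73: none >= 73, wrap to smallest pos 7 -> NB
Op 12: add NE@62 -> ring=[7:NB,45:NC,62:NE,64:ND]

Answer: NB NA NC NA NB NB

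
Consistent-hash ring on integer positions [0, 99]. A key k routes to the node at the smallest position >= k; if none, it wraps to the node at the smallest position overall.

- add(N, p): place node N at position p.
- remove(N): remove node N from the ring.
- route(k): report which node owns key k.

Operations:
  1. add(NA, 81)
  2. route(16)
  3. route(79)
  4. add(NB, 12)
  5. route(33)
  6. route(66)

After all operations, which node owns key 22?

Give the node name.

Answer: NA

Derivation:
Op 1: add NA@81 -> ring=[81:NA]
Op 2: route key 16: smallest pos >= 16 is 81 -> NA
Op 3: route key 79: smallest pos >= 79 is 81 -> NA
Op 4: add NB@12 -> ring=[12:NB,81:NA]
Op 5: route key 33: smallest pos >= 33 is 81 -> NA
Op 6: route key 66: smallest pos >= 66 is 81 -> NA
Final route key 22: smallest pos >= 22 is 81 -> NA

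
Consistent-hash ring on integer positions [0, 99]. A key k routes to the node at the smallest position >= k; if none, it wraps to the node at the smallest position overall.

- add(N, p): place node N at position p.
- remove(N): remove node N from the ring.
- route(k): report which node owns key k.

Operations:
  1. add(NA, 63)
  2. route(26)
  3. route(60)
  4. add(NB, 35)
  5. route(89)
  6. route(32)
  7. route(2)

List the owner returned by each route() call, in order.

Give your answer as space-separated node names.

Answer: NA NA NB NB NB

Derivation:
Op 1: add NA@63 -> ring=[63:NA]
Op 2: route key 26: smallest pos >= 26 is 63 -> NA
Op 3: route key 60: smallest pos >= 60 is 63 -> NA
Op 4: add NB@35 -> ring=[35:NB,63:NA]
Op 5: route key 89: none >= 89, wrap to smallest pos 35 -> NB
Op 6: route key 32: smallest pos >= 32 is 35 -> NB
Op 7: route key 2: smallest pos >= 2 is 35 -> NB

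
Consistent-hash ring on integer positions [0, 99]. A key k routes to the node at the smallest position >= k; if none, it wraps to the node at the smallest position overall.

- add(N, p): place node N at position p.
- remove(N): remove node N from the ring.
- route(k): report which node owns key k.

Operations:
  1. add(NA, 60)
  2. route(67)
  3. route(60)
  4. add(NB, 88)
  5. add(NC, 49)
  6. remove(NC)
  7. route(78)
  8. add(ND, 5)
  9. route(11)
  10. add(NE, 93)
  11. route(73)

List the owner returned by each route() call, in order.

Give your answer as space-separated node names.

Op 1: add NA@60 -> ring=[60:NA]
Op 2: route key 67: none >= 67, wrap to smallest pos 60 -> NA
Op 3: route key 60: smallest pos >= 60 is 60 -> NA
Op 4: add NB@88 -> ring=[60:NA,88:NB]
Op 5: add NC@49 -> ring=[49:NC,60:NA,88:NB]
Op 6: remove NC -> ring=[60:NA,88:NB]
Op 7: route key 78: smallest pos >= 78 is 88 -> NB
Op 8: add ND@5 -> ring=[5:ND,60:NA,88:NB]
Op 9: route key 11: smallest pos >= 11 is 60 -> NA
Op 10: add NE@93 -> ring=[5:ND,60:NA,88:NB,93:NE]
Op 11: route key 73: smallest pos >= 73 is 88 -> NB

Answer: NA NA NB NA NB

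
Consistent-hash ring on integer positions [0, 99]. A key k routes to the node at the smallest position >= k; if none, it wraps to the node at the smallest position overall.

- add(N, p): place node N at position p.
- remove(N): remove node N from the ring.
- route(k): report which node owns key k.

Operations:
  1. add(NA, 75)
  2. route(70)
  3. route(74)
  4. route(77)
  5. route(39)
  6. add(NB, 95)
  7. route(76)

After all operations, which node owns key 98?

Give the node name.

Op 1: add NA@75 -> ring=[75:NA]
Op 2: route key 70: smallest pos >= 70 is 75 -> NA
Op 3: route key 74: smallest pos >= 74 is 75 -> NA
Op 4: route key 77: none >= 77, wrap to smallest pos 75 -> NA
Op 5: route key 39: smallest pos >= 39 is 75 -> NA
Op 6: add NB@95 -> ring=[75:NA,95:NB]
Op 7: route key 76: smallest pos >= 76 is 95 -> NB
Final route key 98: none >= 98, wrap to smallest pos 75 -> NA

Answer: NA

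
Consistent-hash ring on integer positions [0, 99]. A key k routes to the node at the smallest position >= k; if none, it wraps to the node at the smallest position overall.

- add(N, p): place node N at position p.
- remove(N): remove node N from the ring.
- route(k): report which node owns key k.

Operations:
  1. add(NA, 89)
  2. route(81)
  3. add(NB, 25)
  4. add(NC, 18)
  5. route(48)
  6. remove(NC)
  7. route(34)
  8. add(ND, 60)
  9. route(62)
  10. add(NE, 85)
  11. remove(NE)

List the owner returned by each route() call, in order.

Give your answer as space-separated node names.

Op 1: add NA@89 -> ring=[89:NA]
Op 2: route key 81: smallest pos >= 81 is 89 -> NA
Op 3: add NB@25 -> ring=[25:NB,89:NA]
Op 4: add NC@18 -> ring=[18:NC,25:NB,89:NA]
Op 5: route key 48: smallest pos >= 48 is 89 -> NA
Op 6: remove NC -> ring=[25:NB,89:NA]
Op 7: route key 34: smallest pos >= 34 is 89 -> NA
Op 8: add ND@60 -> ring=[25:NB,60:ND,89:NA]
Op 9: route key 62: smallest pos >= 62 is 89 -> NA
Op 10: add NE@85 -> ring=[25:NB,60:ND,85:NE,89:NA]
Op 11: remove NE -> ring=[25:NB,60:ND,89:NA]

Answer: NA NA NA NA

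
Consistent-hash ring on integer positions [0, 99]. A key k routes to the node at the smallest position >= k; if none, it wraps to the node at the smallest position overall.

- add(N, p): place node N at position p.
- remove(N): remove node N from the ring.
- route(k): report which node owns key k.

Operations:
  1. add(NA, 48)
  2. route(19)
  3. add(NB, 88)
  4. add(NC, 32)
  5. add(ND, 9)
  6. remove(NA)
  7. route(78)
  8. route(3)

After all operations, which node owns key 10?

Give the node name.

Op 1: add NA@48 -> ring=[48:NA]
Op 2: route key 19: smallest pos >= 19 is 48 -> NA
Op 3: add NB@88 -> ring=[48:NA,88:NB]
Op 4: add NC@32 -> ring=[32:NC,48:NA,88:NB]
Op 5: add ND@9 -> ring=[9:ND,32:NC,48:NA,88:NB]
Op 6: remove NA -> ring=[9:ND,32:NC,88:NB]
Op 7: route key 78: smallest pos >= 78 is 88 -> NB
Op 8: route key 3: smallest pos >= 3 is 9 -> ND
Final route key 10: smallest pos >= 10 is 32 -> NC

Answer: NC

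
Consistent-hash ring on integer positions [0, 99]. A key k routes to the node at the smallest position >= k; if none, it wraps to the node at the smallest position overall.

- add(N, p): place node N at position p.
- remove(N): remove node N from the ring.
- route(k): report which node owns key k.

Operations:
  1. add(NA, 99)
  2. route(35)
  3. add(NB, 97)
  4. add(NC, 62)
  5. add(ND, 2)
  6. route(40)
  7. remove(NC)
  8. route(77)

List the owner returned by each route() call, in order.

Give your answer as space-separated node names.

Op 1: add NA@99 -> ring=[99:NA]
Op 2: route key 35: smallest pos >= 35 is 99 -> NA
Op 3: add NB@97 -> ring=[97:NB,99:NA]
Op 4: add NC@62 -> ring=[62:NC,97:NB,99:NA]
Op 5: add ND@2 -> ring=[2:ND,62:NC,97:NB,99:NA]
Op 6: route key 40: smallest pos >= 40 is 62 -> NC
Op 7: remove NC -> ring=[2:ND,97:NB,99:NA]
Op 8: route key 77: smallest pos >= 77 is 97 -> NB

Answer: NA NC NB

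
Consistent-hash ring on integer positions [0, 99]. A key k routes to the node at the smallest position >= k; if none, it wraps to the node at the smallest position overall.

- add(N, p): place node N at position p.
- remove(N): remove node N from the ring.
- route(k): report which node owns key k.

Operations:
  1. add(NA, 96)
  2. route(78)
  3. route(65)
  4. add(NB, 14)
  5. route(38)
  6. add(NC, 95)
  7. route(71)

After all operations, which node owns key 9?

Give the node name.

Op 1: add NA@96 -> ring=[96:NA]
Op 2: route key 78: smallest pos >= 78 is 96 -> NA
Op 3: route key 65: smallest pos >= 65 is 96 -> NA
Op 4: add NB@14 -> ring=[14:NB,96:NA]
Op 5: route key 38: smallest pos >= 38 is 96 -> NA
Op 6: add NC@95 -> ring=[14:NB,95:NC,96:NA]
Op 7: route key 71: smallest pos >= 71 is 95 -> NC
Final route key 9: smallest pos >= 9 is 14 -> NB

Answer: NB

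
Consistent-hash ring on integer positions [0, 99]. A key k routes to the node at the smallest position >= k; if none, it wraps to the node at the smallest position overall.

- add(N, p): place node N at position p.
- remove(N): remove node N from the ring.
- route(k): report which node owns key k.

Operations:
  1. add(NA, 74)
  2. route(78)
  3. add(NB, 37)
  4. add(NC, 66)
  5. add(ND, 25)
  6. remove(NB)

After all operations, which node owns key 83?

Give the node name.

Op 1: add NA@74 -> ring=[74:NA]
Op 2: route key 78: none >= 78, wrap to smallest pos 74 -> NA
Op 3: add NB@37 -> ring=[37:NB,74:NA]
Op 4: add NC@66 -> ring=[37:NB,66:NC,74:NA]
Op 5: add ND@25 -> ring=[25:ND,37:NB,66:NC,74:NA]
Op 6: remove NB -> ring=[25:ND,66:NC,74:NA]
Final route key 83: none >= 83, wrap to smallest pos 25 -> ND

Answer: ND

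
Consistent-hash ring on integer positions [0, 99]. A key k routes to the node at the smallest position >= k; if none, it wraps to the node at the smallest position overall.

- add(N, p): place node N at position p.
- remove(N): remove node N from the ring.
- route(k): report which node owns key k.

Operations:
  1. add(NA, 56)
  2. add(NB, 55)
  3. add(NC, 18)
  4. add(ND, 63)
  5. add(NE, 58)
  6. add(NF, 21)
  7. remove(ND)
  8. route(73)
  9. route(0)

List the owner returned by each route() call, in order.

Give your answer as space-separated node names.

Answer: NC NC

Derivation:
Op 1: add NA@56 -> ring=[56:NA]
Op 2: add NB@55 -> ring=[55:NB,56:NA]
Op 3: add NC@18 -> ring=[18:NC,55:NB,56:NA]
Op 4: add ND@63 -> ring=[18:NC,55:NB,56:NA,63:ND]
Op 5: add NE@58 -> ring=[18:NC,55:NB,56:NA,58:NE,63:ND]
Op 6: add NF@21 -> ring=[18:NC,21:NF,55:NB,56:NA,58:NE,63:ND]
Op 7: remove ND -> ring=[18:NC,21:NF,55:NB,56:NA,58:NE]
Op 8: route key 73: none >= 73, wrap to smallest pos 18 -> NC
Op 9: route key 0: smallest pos >= 0 is 18 -> NC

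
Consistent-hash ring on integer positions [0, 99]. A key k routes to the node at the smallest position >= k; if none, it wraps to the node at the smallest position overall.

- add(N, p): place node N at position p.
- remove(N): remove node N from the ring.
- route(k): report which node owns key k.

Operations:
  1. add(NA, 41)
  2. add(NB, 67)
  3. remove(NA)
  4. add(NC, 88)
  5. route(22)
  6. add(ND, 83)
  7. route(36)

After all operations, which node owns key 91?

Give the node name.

Op 1: add NA@41 -> ring=[41:NA]
Op 2: add NB@67 -> ring=[41:NA,67:NB]
Op 3: remove NA -> ring=[67:NB]
Op 4: add NC@88 -> ring=[67:NB,88:NC]
Op 5: route key 22: smallest pos >= 22 is 67 -> NB
Op 6: add ND@83 -> ring=[67:NB,83:ND,88:NC]
Op 7: route key 36: smallest pos >= 36 is 67 -> NB
Final route key 91: none >= 91, wrap to smallest pos 67 -> NB

Answer: NB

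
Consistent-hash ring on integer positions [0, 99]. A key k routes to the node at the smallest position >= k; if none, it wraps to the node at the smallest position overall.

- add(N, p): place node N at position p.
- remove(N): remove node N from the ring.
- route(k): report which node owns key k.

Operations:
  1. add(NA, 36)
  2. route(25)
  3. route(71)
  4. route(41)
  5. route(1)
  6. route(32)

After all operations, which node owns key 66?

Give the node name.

Op 1: add NA@36 -> ring=[36:NA]
Op 2: route key 25: smallest pos >= 25 is 36 -> NA
Op 3: route key 71: none >= 71, wrap to smallest pos 36 -> NA
Op 4: route key 41: none >= 41, wrap to smallest pos 36 -> NA
Op 5: route key 1: smallest pos >= 1 is 36 -> NA
Op 6: route key 32: smallest pos >= 32 is 36 -> NA
Final route key 66: none >= 66, wrap to smallest pos 36 -> NA

Answer: NA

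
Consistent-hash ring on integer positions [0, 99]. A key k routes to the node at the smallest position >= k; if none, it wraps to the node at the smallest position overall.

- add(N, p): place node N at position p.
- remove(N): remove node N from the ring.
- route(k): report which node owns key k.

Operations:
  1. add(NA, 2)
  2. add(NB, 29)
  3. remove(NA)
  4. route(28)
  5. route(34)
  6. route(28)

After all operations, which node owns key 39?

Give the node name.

Op 1: add NA@2 -> ring=[2:NA]
Op 2: add NB@29 -> ring=[2:NA,29:NB]
Op 3: remove NA -> ring=[29:NB]
Op 4: route key 28: smallest pos >= 28 is 29 -> NB
Op 5: route key 34: none >= 34, wrap to smallest pos 29 -> NB
Op 6: route key 28: smallest pos >= 28 is 29 -> NB
Final route key 39: none >= 39, wrap to smallest pos 29 -> NB

Answer: NB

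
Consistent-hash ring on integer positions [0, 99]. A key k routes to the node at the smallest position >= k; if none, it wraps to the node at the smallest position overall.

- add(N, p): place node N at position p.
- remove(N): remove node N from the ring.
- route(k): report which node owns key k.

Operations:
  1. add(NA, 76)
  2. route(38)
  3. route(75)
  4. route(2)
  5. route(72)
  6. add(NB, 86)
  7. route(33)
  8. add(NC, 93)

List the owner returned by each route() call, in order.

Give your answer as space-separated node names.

Op 1: add NA@76 -> ring=[76:NA]
Op 2: route key 38: smallest pos >= 38 is 76 -> NA
Op 3: route key 75: smallest pos >= 75 is 76 -> NA
Op 4: route key 2: smallest pos >= 2 is 76 -> NA
Op 5: route key 72: smallest pos >= 72 is 76 -> NA
Op 6: add NB@86 -> ring=[76:NA,86:NB]
Op 7: route key 33: smallest pos >= 33 is 76 -> NA
Op 8: add NC@93 -> ring=[76:NA,86:NB,93:NC]

Answer: NA NA NA NA NA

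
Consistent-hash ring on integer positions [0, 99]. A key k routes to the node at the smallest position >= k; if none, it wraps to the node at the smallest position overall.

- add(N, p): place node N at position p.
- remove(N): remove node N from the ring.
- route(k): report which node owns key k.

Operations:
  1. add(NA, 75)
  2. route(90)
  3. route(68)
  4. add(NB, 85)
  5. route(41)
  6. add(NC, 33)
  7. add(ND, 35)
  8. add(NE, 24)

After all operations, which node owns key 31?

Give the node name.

Answer: NC

Derivation:
Op 1: add NA@75 -> ring=[75:NA]
Op 2: route key 90: none >= 90, wrap to smallest pos 75 -> NA
Op 3: route key 68: smallest pos >= 68 is 75 -> NA
Op 4: add NB@85 -> ring=[75:NA,85:NB]
Op 5: route key 41: smallest pos >= 41 is 75 -> NA
Op 6: add NC@33 -> ring=[33:NC,75:NA,85:NB]
Op 7: add ND@35 -> ring=[33:NC,35:ND,75:NA,85:NB]
Op 8: add NE@24 -> ring=[24:NE,33:NC,35:ND,75:NA,85:NB]
Final route key 31: smallest pos >= 31 is 33 -> NC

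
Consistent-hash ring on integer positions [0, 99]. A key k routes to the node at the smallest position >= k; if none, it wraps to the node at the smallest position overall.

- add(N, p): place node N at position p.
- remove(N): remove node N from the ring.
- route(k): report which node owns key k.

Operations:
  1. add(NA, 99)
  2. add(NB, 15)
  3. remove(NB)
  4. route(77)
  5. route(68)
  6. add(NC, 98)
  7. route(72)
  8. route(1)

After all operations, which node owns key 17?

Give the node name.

Answer: NC

Derivation:
Op 1: add NA@99 -> ring=[99:NA]
Op 2: add NB@15 -> ring=[15:NB,99:NA]
Op 3: remove NB -> ring=[99:NA]
Op 4: route key 77: smallest pos >= 77 is 99 -> NA
Op 5: route key 68: smallest pos >= 68 is 99 -> NA
Op 6: add NC@98 -> ring=[98:NC,99:NA]
Op 7: route key 72: smallest pos >= 72 is 98 -> NC
Op 8: route key 1: smallest pos >= 1 is 98 -> NC
Final route key 17: smallest pos >= 17 is 98 -> NC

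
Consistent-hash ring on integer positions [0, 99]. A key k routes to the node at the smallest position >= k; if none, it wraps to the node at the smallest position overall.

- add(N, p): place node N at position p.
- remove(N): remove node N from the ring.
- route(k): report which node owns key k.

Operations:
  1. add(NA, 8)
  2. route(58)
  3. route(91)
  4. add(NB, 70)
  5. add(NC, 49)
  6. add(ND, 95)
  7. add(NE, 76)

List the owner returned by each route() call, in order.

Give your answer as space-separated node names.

Answer: NA NA

Derivation:
Op 1: add NA@8 -> ring=[8:NA]
Op 2: route key 58: none >= 58, wrap to smallest pos 8 -> NA
Op 3: route key 91: none >= 91, wrap to smallest pos 8 -> NA
Op 4: add NB@70 -> ring=[8:NA,70:NB]
Op 5: add NC@49 -> ring=[8:NA,49:NC,70:NB]
Op 6: add ND@95 -> ring=[8:NA,49:NC,70:NB,95:ND]
Op 7: add NE@76 -> ring=[8:NA,49:NC,70:NB,76:NE,95:ND]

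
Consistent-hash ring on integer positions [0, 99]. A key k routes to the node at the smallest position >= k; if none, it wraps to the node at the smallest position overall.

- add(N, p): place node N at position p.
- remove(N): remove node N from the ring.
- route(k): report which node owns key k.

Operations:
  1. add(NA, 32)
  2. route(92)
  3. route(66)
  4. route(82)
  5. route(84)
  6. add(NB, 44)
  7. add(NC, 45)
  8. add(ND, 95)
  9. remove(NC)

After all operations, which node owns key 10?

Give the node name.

Answer: NA

Derivation:
Op 1: add NA@32 -> ring=[32:NA]
Op 2: route key 92: none >= 92, wrap to smallest pos 32 -> NA
Op 3: route key 66: none >= 66, wrap to smallest pos 32 -> NA
Op 4: route key 82: none >= 82, wrap to smallest pos 32 -> NA
Op 5: route key 84: none >= 84, wrap to smallest pos 32 -> NA
Op 6: add NB@44 -> ring=[32:NA,44:NB]
Op 7: add NC@45 -> ring=[32:NA,44:NB,45:NC]
Op 8: add ND@95 -> ring=[32:NA,44:NB,45:NC,95:ND]
Op 9: remove NC -> ring=[32:NA,44:NB,95:ND]
Final route key 10: smallest pos >= 10 is 32 -> NA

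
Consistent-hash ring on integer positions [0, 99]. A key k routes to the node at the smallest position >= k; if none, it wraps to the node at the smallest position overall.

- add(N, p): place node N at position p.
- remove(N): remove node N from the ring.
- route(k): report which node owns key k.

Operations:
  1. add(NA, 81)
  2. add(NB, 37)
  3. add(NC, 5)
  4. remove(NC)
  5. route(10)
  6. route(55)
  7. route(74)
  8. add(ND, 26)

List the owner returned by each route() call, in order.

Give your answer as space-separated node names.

Answer: NB NA NA

Derivation:
Op 1: add NA@81 -> ring=[81:NA]
Op 2: add NB@37 -> ring=[37:NB,81:NA]
Op 3: add NC@5 -> ring=[5:NC,37:NB,81:NA]
Op 4: remove NC -> ring=[37:NB,81:NA]
Op 5: route key 10: smallest pos >= 10 is 37 -> NB
Op 6: route key 55: smallest pos >= 55 is 81 -> NA
Op 7: route key 74: smallest pos >= 74 is 81 -> NA
Op 8: add ND@26 -> ring=[26:ND,37:NB,81:NA]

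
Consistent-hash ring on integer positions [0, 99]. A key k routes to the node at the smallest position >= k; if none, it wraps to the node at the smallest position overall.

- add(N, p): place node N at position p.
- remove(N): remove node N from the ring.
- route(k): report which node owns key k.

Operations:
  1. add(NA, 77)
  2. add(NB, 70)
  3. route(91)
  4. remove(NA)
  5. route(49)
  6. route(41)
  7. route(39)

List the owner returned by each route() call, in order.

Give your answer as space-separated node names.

Answer: NB NB NB NB

Derivation:
Op 1: add NA@77 -> ring=[77:NA]
Op 2: add NB@70 -> ring=[70:NB,77:NA]
Op 3: route key 91: none >= 91, wrap to smallest pos 70 -> NB
Op 4: remove NA -> ring=[70:NB]
Op 5: route key 49: smallest pos >= 49 is 70 -> NB
Op 6: route key 41: smallest pos >= 41 is 70 -> NB
Op 7: route key 39: smallest pos >= 39 is 70 -> NB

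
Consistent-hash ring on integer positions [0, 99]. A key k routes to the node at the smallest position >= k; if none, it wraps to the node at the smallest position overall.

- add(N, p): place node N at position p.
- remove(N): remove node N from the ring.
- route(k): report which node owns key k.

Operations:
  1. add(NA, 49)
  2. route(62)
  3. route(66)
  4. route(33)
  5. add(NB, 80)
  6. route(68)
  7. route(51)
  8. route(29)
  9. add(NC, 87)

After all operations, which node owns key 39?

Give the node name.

Op 1: add NA@49 -> ring=[49:NA]
Op 2: route key 62: none >= 62, wrap to smallest pos 49 -> NA
Op 3: route key 66: none >= 66, wrap to smallest pos 49 -> NA
Op 4: route key 33: smallest pos >= 33 is 49 -> NA
Op 5: add NB@80 -> ring=[49:NA,80:NB]
Op 6: route key 68: smallest pos >= 68 is 80 -> NB
Op 7: route key 51: smallest pos >= 51 is 80 -> NB
Op 8: route key 29: smallest pos >= 29 is 49 -> NA
Op 9: add NC@87 -> ring=[49:NA,80:NB,87:NC]
Final route key 39: smallest pos >= 39 is 49 -> NA

Answer: NA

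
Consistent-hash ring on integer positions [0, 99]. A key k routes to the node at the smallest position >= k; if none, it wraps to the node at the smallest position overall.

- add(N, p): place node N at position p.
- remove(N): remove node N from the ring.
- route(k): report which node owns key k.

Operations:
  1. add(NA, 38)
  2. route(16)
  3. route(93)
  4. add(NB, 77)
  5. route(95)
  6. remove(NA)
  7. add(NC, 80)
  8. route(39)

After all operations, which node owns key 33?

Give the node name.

Op 1: add NA@38 -> ring=[38:NA]
Op 2: route key 16: smallest pos >= 16 is 38 -> NA
Op 3: route key 93: none >= 93, wrap to smallest pos 38 -> NA
Op 4: add NB@77 -> ring=[38:NA,77:NB]
Op 5: route key 95: none >= 95, wrap to smallest pos 38 -> NA
Op 6: remove NA -> ring=[77:NB]
Op 7: add NC@80 -> ring=[77:NB,80:NC]
Op 8: route key 39: smallest pos >= 39 is 77 -> NB
Final route key 33: smallest pos >= 33 is 77 -> NB

Answer: NB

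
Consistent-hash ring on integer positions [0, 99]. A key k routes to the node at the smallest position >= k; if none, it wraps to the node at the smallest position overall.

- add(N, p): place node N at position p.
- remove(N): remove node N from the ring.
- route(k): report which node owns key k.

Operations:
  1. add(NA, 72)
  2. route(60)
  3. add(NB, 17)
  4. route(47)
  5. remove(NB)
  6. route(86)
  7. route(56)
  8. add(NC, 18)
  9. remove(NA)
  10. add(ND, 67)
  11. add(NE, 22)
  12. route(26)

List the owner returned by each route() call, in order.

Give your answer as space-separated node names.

Answer: NA NA NA NA ND

Derivation:
Op 1: add NA@72 -> ring=[72:NA]
Op 2: route key 60: smallest pos >= 60 is 72 -> NA
Op 3: add NB@17 -> ring=[17:NB,72:NA]
Op 4: route key 47: smallest pos >= 47 is 72 -> NA
Op 5: remove NB -> ring=[72:NA]
Op 6: route key 86: none >= 86, wrap to smallest pos 72 -> NA
Op 7: route key 56: smallest pos >= 56 is 72 -> NA
Op 8: add NC@18 -> ring=[18:NC,72:NA]
Op 9: remove NA -> ring=[18:NC]
Op 10: add ND@67 -> ring=[18:NC,67:ND]
Op 11: add NE@22 -> ring=[18:NC,22:NE,67:ND]
Op 12: route key 26: smallest pos >= 26 is 67 -> ND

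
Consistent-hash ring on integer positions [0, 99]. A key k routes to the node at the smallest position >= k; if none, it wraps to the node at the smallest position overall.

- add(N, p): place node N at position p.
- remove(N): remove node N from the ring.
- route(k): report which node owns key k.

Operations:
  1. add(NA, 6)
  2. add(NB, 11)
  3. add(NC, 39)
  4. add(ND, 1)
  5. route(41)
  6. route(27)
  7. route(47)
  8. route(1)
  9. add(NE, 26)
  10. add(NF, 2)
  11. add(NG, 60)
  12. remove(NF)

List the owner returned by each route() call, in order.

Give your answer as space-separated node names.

Op 1: add NA@6 -> ring=[6:NA]
Op 2: add NB@11 -> ring=[6:NA,11:NB]
Op 3: add NC@39 -> ring=[6:NA,11:NB,39:NC]
Op 4: add ND@1 -> ring=[1:ND,6:NA,11:NB,39:NC]
Op 5: route key 41: none >= 41, wrap to smallest pos 1 -> ND
Op 6: route key 27: smallest pos >= 27 is 39 -> NC
Op 7: route key 47: none >= 47, wrap to smallest pos 1 -> ND
Op 8: route key 1: smallest pos >= 1 is 1 -> ND
Op 9: add NE@26 -> ring=[1:ND,6:NA,11:NB,26:NE,39:NC]
Op 10: add NF@2 -> ring=[1:ND,2:NF,6:NA,11:NB,26:NE,39:NC]
Op 11: add NG@60 -> ring=[1:ND,2:NF,6:NA,11:NB,26:NE,39:NC,60:NG]
Op 12: remove NF -> ring=[1:ND,6:NA,11:NB,26:NE,39:NC,60:NG]

Answer: ND NC ND ND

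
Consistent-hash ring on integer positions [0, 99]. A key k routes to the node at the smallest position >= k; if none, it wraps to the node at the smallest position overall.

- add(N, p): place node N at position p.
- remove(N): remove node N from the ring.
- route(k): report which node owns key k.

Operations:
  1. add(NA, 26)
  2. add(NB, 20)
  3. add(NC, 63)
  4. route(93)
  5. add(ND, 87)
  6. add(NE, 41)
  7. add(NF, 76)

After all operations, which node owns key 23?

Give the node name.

Op 1: add NA@26 -> ring=[26:NA]
Op 2: add NB@20 -> ring=[20:NB,26:NA]
Op 3: add NC@63 -> ring=[20:NB,26:NA,63:NC]
Op 4: route key 93: none >= 93, wrap to smallest pos 20 -> NB
Op 5: add ND@87 -> ring=[20:NB,26:NA,63:NC,87:ND]
Op 6: add NE@41 -> ring=[20:NB,26:NA,41:NE,63:NC,87:ND]
Op 7: add NF@76 -> ring=[20:NB,26:NA,41:NE,63:NC,76:NF,87:ND]
Final route key 23: smallest pos >= 23 is 26 -> NA

Answer: NA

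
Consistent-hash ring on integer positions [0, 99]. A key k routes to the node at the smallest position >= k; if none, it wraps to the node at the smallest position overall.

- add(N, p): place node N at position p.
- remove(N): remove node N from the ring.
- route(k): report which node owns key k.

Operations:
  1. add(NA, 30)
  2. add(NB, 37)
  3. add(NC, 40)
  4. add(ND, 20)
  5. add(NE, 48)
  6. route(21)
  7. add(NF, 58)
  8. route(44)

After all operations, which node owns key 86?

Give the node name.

Answer: ND

Derivation:
Op 1: add NA@30 -> ring=[30:NA]
Op 2: add NB@37 -> ring=[30:NA,37:NB]
Op 3: add NC@40 -> ring=[30:NA,37:NB,40:NC]
Op 4: add ND@20 -> ring=[20:ND,30:NA,37:NB,40:NC]
Op 5: add NE@48 -> ring=[20:ND,30:NA,37:NB,40:NC,48:NE]
Op 6: route key 21: smallest pos >= 21 is 30 -> NA
Op 7: add NF@58 -> ring=[20:ND,30:NA,37:NB,40:NC,48:NE,58:NF]
Op 8: route key 44: smallest pos >= 44 is 48 -> NE
Final route key 86: none >= 86, wrap to smallest pos 20 -> ND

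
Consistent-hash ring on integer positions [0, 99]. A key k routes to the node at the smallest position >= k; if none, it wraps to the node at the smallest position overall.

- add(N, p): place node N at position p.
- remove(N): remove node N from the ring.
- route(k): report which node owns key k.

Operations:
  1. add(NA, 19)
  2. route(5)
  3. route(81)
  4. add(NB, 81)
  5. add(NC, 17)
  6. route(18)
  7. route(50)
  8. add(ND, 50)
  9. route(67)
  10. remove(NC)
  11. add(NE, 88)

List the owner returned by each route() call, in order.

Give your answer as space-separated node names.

Op 1: add NA@19 -> ring=[19:NA]
Op 2: route key 5: smallest pos >= 5 is 19 -> NA
Op 3: route key 81: none >= 81, wrap to smallest pos 19 -> NA
Op 4: add NB@81 -> ring=[19:NA,81:NB]
Op 5: add NC@17 -> ring=[17:NC,19:NA,81:NB]
Op 6: route key 18: smallest pos >= 18 is 19 -> NA
Op 7: route key 50: smallest pos >= 50 is 81 -> NB
Op 8: add ND@50 -> ring=[17:NC,19:NA,50:ND,81:NB]
Op 9: route key 67: smallest pos >= 67 is 81 -> NB
Op 10: remove NC -> ring=[19:NA,50:ND,81:NB]
Op 11: add NE@88 -> ring=[19:NA,50:ND,81:NB,88:NE]

Answer: NA NA NA NB NB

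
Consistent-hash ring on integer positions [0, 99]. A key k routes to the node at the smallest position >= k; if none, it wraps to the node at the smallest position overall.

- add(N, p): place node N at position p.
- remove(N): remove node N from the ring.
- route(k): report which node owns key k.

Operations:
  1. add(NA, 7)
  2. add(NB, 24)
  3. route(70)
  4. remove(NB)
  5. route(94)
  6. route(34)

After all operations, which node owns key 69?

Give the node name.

Answer: NA

Derivation:
Op 1: add NA@7 -> ring=[7:NA]
Op 2: add NB@24 -> ring=[7:NA,24:NB]
Op 3: route key 70: none >= 70, wrap to smallest pos 7 -> NA
Op 4: remove NB -> ring=[7:NA]
Op 5: route key 94: none >= 94, wrap to smallest pos 7 -> NA
Op 6: route key 34: none >= 34, wrap to smallest pos 7 -> NA
Final route key 69: none >= 69, wrap to smallest pos 7 -> NA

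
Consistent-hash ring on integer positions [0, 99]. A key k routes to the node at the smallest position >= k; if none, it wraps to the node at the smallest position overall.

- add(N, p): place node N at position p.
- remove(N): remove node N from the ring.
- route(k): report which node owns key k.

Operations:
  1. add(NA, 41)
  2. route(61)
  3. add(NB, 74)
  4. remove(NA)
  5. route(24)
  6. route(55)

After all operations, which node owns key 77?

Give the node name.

Op 1: add NA@41 -> ring=[41:NA]
Op 2: route key 61: none >= 61, wrap to smallest pos 41 -> NA
Op 3: add NB@74 -> ring=[41:NA,74:NB]
Op 4: remove NA -> ring=[74:NB]
Op 5: route key 24: smallest pos >= 24 is 74 -> NB
Op 6: route key 55: smallest pos >= 55 is 74 -> NB
Final route key 77: none >= 77, wrap to smallest pos 74 -> NB

Answer: NB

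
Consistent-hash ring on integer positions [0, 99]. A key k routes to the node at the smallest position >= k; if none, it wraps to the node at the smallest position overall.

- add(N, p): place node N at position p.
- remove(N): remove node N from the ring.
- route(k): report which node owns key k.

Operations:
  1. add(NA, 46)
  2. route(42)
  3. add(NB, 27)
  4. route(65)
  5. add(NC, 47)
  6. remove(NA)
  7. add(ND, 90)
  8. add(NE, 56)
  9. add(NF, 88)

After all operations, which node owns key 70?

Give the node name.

Op 1: add NA@46 -> ring=[46:NA]
Op 2: route key 42: smallest pos >= 42 is 46 -> NA
Op 3: add NB@27 -> ring=[27:NB,46:NA]
Op 4: route key 65: none >= 65, wrap to smallest pos 27 -> NB
Op 5: add NC@47 -> ring=[27:NB,46:NA,47:NC]
Op 6: remove NA -> ring=[27:NB,47:NC]
Op 7: add ND@90 -> ring=[27:NB,47:NC,90:ND]
Op 8: add NE@56 -> ring=[27:NB,47:NC,56:NE,90:ND]
Op 9: add NF@88 -> ring=[27:NB,47:NC,56:NE,88:NF,90:ND]
Final route key 70: smallest pos >= 70 is 88 -> NF

Answer: NF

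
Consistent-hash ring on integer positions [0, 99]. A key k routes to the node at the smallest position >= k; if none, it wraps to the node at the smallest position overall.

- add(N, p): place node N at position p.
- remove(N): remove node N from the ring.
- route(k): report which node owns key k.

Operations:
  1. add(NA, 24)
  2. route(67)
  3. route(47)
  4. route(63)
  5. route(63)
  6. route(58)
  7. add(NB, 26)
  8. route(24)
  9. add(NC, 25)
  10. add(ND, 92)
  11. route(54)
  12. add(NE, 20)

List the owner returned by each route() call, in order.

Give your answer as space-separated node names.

Op 1: add NA@24 -> ring=[24:NA]
Op 2: route key 67: none >= 67, wrap to smallest pos 24 -> NA
Op 3: route key 47: none >= 47, wrap to smallest pos 24 -> NA
Op 4: route key 63: none >= 63, wrap to smallest pos 24 -> NA
Op 5: route key 63: none >= 63, wrap to smallest pos 24 -> NA
Op 6: route key 58: none >= 58, wrap to smallest pos 24 -> NA
Op 7: add NB@26 -> ring=[24:NA,26:NB]
Op 8: route key 24: smallest pos >= 24 is 24 -> NA
Op 9: add NC@25 -> ring=[24:NA,25:NC,26:NB]
Op 10: add ND@92 -> ring=[24:NA,25:NC,26:NB,92:ND]
Op 11: route key 54: smallest pos >= 54 is 92 -> ND
Op 12: add NE@20 -> ring=[20:NE,24:NA,25:NC,26:NB,92:ND]

Answer: NA NA NA NA NA NA ND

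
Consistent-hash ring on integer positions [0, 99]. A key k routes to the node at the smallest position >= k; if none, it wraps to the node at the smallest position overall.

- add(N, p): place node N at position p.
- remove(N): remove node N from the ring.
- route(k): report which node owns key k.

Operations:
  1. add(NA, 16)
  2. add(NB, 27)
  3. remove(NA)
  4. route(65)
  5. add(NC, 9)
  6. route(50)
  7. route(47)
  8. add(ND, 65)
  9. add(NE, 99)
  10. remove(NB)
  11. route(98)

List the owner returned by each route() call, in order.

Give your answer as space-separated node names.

Answer: NB NC NC NE

Derivation:
Op 1: add NA@16 -> ring=[16:NA]
Op 2: add NB@27 -> ring=[16:NA,27:NB]
Op 3: remove NA -> ring=[27:NB]
Op 4: route key 65: none >= 65, wrap to smallest pos 27 -> NB
Op 5: add NC@9 -> ring=[9:NC,27:NB]
Op 6: route key 50: none >= 50, wrap to smallest pos 9 -> NC
Op 7: route key 47: none >= 47, wrap to smallest pos 9 -> NC
Op 8: add ND@65 -> ring=[9:NC,27:NB,65:ND]
Op 9: add NE@99 -> ring=[9:NC,27:NB,65:ND,99:NE]
Op 10: remove NB -> ring=[9:NC,65:ND,99:NE]
Op 11: route key 98: smallest pos >= 98 is 99 -> NE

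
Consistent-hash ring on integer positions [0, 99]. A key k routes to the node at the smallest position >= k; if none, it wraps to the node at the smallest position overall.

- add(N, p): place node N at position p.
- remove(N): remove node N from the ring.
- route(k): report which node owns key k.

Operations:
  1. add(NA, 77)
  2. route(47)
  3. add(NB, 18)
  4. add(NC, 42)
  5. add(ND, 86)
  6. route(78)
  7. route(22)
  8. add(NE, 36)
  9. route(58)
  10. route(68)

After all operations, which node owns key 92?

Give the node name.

Op 1: add NA@77 -> ring=[77:NA]
Op 2: route key 47: smallest pos >= 47 is 77 -> NA
Op 3: add NB@18 -> ring=[18:NB,77:NA]
Op 4: add NC@42 -> ring=[18:NB,42:NC,77:NA]
Op 5: add ND@86 -> ring=[18:NB,42:NC,77:NA,86:ND]
Op 6: route key 78: smallest pos >= 78 is 86 -> ND
Op 7: route key 22: smallest pos >= 22 is 42 -> NC
Op 8: add NE@36 -> ring=[18:NB,36:NE,42:NC,77:NA,86:ND]
Op 9: route key 58: smallest pos >= 58 is 77 -> NA
Op 10: route key 68: smallest pos >= 68 is 77 -> NA
Final route key 92: none >= 92, wrap to smallest pos 18 -> NB

Answer: NB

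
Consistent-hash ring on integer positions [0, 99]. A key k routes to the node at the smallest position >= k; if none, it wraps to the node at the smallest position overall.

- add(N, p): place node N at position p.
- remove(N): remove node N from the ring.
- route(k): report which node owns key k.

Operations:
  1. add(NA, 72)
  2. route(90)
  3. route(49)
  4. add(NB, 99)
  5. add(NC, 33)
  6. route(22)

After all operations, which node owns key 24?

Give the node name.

Op 1: add NA@72 -> ring=[72:NA]
Op 2: route key 90: none >= 90, wrap to smallest pos 72 -> NA
Op 3: route key 49: smallest pos >= 49 is 72 -> NA
Op 4: add NB@99 -> ring=[72:NA,99:NB]
Op 5: add NC@33 -> ring=[33:NC,72:NA,99:NB]
Op 6: route key 22: smallest pos >= 22 is 33 -> NC
Final route key 24: smallest pos >= 24 is 33 -> NC

Answer: NC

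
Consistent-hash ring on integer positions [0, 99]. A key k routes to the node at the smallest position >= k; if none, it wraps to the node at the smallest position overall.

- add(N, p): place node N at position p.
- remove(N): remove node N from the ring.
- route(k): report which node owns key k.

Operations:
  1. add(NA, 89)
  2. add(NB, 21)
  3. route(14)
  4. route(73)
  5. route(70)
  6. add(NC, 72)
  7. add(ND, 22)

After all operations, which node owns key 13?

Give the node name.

Answer: NB

Derivation:
Op 1: add NA@89 -> ring=[89:NA]
Op 2: add NB@21 -> ring=[21:NB,89:NA]
Op 3: route key 14: smallest pos >= 14 is 21 -> NB
Op 4: route key 73: smallest pos >= 73 is 89 -> NA
Op 5: route key 70: smallest pos >= 70 is 89 -> NA
Op 6: add NC@72 -> ring=[21:NB,72:NC,89:NA]
Op 7: add ND@22 -> ring=[21:NB,22:ND,72:NC,89:NA]
Final route key 13: smallest pos >= 13 is 21 -> NB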